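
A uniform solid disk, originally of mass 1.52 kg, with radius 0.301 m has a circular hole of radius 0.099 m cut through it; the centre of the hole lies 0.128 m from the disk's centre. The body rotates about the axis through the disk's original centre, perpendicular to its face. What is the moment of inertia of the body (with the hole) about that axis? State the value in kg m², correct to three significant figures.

Unpierced body about its centre: I₀ = (1/2)MR² = (1/2)(1.52)(0.301)² = 0.068857 kg m².
The removed disk has mass m = M·(r/R)² = (1.52)(0.099/0.301)² = 0.16443 kg (same uniform areal density).
Its moment of inertia about the rotation axis (parallel-axis theorem): I_hole = (1/2)mr² + md² = (1/2)(0.16443)(0.099)² + (0.16443)(0.128)² = 0.0034998 kg m².
Treating the hole as negative mass, I = I₀ − I_hole = 0.068857 − 0.0034998 = 0.065357 kg m².

0.0654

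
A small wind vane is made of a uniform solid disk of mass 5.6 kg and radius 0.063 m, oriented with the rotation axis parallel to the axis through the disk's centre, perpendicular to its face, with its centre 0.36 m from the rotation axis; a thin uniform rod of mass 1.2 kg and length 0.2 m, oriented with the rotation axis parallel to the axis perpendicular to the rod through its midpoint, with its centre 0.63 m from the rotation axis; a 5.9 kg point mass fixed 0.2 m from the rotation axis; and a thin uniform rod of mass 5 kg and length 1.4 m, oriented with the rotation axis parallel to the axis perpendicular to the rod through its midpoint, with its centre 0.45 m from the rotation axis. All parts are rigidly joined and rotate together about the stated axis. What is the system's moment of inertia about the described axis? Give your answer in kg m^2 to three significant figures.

3.28

Solid disk: I_cm = (1/2)MR² = (1/2)(5.6)(0.063)² = 0.011113 kg m^2; centre at d = 0.36 m, so I = I_cm + Md² gives I = 0.011113 + (5.6)(0.36)² = 0.73687 kg m^2.
Thin rod: I_cm = (1/12)ML² = (1/12)(1.2)(0.2)² = 0.004 kg m^2; centre at d = 0.63 m, so I = I_cm + Md² gives I = 0.004 + (1.2)(0.63)² = 0.48028 kg m^2.
Point mass: I_cm = 0; centre at d = 0.2 m, so I = I_cm + Md² gives I = 0 + (5.9)(0.2)² = 0.236 kg m^2.
Thin rod: I_cm = (1/12)ML² = (1/12)(5)(1.4)² = 0.81667 kg m^2; centre at d = 0.45 m, so I = I_cm + Md² gives I = 0.81667 + (5)(0.45)² = 1.8292 kg m^2.
Total I = 0.73687 + 0.48028 + 0.236 + 1.8292 = 3.2823 kg m^2.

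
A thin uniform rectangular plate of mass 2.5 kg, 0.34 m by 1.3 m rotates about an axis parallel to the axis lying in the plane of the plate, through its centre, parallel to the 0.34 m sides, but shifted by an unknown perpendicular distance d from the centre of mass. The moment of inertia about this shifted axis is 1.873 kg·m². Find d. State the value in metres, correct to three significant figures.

0.780

About the centre-of-mass axis, I_cm = (1/12)Mb² = (1/12)(2.5)(1.3)² = 0.35208 kg·m².
Parallel axis theorem: I = I_cm + Md², so Md² = 1.873 − 0.35208 = 1.5209 kg·m².
d = √(1.5209 / 2.5) = 0.77998 m.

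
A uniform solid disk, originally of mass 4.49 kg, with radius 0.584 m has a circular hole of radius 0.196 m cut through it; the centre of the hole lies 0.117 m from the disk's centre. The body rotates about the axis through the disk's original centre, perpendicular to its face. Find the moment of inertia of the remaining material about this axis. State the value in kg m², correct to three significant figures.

0.749

Unpierced body about its centre: I₀ = (1/2)MR² = (1/2)(4.49)(0.584)² = 0.76567 kg m².
The removed disk has mass m = M·(r/R)² = (4.49)(0.196/0.584)² = 0.50575 kg (same uniform areal density).
Its moment of inertia about the rotation axis (parallel-axis theorem): I_hole = (1/2)mr² + md² = (1/2)(0.50575)(0.196)² + (0.50575)(0.117)² = 0.016638 kg m².
Treating the hole as negative mass, I = I₀ − I_hole = 0.76567 − 0.016638 = 0.74903 kg m².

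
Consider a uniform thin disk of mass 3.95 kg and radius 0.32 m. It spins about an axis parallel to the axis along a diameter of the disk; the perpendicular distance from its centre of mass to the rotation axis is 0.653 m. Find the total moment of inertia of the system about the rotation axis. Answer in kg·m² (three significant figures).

I_cm = (1/4)MR² = (1/4)(3.95)(0.32)² = 0.10112 kg·m²; centre at d = 0.653 m, so I = I_cm + Md² gives I = 0.10112 + (3.95)(0.653)² = 1.7854 kg·m².

1.79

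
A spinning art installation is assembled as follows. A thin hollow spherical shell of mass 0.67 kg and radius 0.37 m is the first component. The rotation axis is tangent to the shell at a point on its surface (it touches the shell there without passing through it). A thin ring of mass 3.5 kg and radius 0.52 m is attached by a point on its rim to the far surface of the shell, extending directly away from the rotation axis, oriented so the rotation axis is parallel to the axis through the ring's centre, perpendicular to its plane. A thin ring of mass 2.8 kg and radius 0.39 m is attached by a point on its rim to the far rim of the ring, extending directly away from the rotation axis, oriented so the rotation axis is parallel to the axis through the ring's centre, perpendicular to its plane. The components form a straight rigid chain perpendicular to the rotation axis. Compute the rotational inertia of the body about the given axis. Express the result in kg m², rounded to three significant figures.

Spherical shell: I_cm = (2/3)MR² = (2/3)(0.67)(0.37)² = 0.061149 kg m²; centre at d = 0.37 m, so the parallel axis theorem gives I = 0.061149 + (0.67)(0.37)² = 0.15287 kg m².
Thin ring: I_cm = MR² = (3.5)(0.52)² = 0.9464 kg m²; centre at d = 0.37 + 0.37 + 0.52 = 1.26 m, so the parallel axis theorem gives I = 0.9464 + (3.5)(1.26)² = 6.503 kg m².
Thin ring: I_cm = MR² = (2.8)(0.39)² = 0.42588 kg m²; centre at d = 0.37 + 0.37 + 0.52 + 0.52 + 0.39 = 2.17 m, so the parallel axis theorem gives I = 0.42588 + (2.8)(2.17)² = 13.611 kg m².
Total I = 0.15287 + 6.503 + 13.611 = 20.267 kg m².

20.3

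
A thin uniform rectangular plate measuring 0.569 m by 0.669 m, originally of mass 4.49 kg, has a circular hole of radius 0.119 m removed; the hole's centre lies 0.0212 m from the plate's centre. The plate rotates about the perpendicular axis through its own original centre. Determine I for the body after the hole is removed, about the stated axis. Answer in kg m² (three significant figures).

Unpierced body about its centre: I₀ = (1/12)M(a²+b²) = (1/12)(4.49)[(0.569)² + (0.669)²] = 0.2886 kg m².
The removed disk has mass m = M·πr²/(ab) = (4.49)·π(0.119)²/(0.569·0.669) = 0.52475 kg (same uniform areal density).
Its moment of inertia about the rotation axis (parallel-axis theorem): I_hole = (1/2)mr² + md² = (1/2)(0.52475)(0.119)² + (0.52475)(0.0212)² = 0.0039513 kg m².
Treating the hole as negative mass, I = I₀ − I_hole = 0.2886 − 0.0039513 = 0.28465 kg m².

0.285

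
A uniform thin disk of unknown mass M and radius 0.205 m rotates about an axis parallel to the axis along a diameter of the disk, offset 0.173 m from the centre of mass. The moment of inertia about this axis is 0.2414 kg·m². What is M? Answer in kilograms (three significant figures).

5.97

I = I_cm + Md² = (1/4)MR² + Md² = M·[0.25·(0.205)² + (0.173)²] = M·0.040435.
So M = 0.2414 / 0.040435 = 5.97 kg.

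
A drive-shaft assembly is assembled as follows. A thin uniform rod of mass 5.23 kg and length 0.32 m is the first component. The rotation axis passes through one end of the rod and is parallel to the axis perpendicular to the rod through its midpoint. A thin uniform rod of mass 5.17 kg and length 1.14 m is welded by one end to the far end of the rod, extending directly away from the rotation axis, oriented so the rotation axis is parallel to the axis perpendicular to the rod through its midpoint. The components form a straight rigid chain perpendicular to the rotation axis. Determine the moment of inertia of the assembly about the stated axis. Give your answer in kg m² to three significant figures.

Thin rod: I_cm = (1/12)ML² = (1/12)(5.23)(0.32)² = 0.044629 kg m²; centre at d = 0.16 m, so I = I_cm + Md² gives I = 0.044629 + (5.23)(0.16)² = 0.17852 kg m².
Thin rod: I_cm = (1/12)ML² = (1/12)(5.17)(1.14)² = 0.55991 kg m²; centre at d = 0.16 + 0.16 + 0.57 = 0.89 m, so I = I_cm + Md² gives I = 0.55991 + (5.17)(0.89)² = 4.6551 kg m².
Total I = 0.17852 + 4.6551 = 4.8336 kg m².

4.83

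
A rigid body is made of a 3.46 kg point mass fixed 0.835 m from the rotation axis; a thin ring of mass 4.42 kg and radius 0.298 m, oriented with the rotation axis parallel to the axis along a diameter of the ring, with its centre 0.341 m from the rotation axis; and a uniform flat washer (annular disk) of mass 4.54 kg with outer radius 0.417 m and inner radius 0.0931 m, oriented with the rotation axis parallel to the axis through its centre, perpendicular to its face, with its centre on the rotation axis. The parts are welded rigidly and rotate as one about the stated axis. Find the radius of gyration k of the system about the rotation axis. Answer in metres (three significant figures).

0.534

Point mass: I_cm = 0; centre at d = 0.835 m, so the parallel axis theorem gives I = 0 + (3.46)(0.835)² = 2.4124 kg·m².
Thin ring: I_cm = (1/2)MR² = (1/2)(4.42)(0.298)² = 0.19626 kg·m²; centre at d = 0.341 m, so the parallel axis theorem gives I = 0.19626 + (4.42)(0.341)² = 0.71022 kg·m².
Annular disk: I_cm = (1/2)M(R²+r²) = (1/2)(4.54)[(0.417)² + (0.0931)²] = 0.4144 kg·m²; axis through the centre, so I = 0.4144 kg·m².
Total I = 3.537 kg·m²; total mass M = 12.42 kg.
k = √(I/M) = √(3.537/12.42) = 0.53365 m.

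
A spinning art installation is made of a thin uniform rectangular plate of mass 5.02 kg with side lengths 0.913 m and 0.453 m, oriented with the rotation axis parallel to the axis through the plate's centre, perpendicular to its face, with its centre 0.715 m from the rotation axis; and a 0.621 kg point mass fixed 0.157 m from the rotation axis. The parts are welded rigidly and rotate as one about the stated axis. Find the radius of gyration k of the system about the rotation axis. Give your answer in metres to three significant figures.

0.731

Rectangular plate: I_cm = (1/12)M(a²+b²) = (1/12)(5.02)[(0.913)² + (0.453)²] = 0.43456 kg·m²; centre at d = 0.715 m, so I = I_cm + Md² gives I = 0.43456 + (5.02)(0.715)² = 3.0009 kg·m².
Point mass: I_cm = 0; centre at d = 0.157 m, so I = I_cm + Md² gives I = 0 + (0.621)(0.157)² = 0.015307 kg·m².
Total I = 3.0162 kg·m²; total mass M = 5.641 kg.
k = √(I/M) = √(3.0162/5.641) = 0.73123 m.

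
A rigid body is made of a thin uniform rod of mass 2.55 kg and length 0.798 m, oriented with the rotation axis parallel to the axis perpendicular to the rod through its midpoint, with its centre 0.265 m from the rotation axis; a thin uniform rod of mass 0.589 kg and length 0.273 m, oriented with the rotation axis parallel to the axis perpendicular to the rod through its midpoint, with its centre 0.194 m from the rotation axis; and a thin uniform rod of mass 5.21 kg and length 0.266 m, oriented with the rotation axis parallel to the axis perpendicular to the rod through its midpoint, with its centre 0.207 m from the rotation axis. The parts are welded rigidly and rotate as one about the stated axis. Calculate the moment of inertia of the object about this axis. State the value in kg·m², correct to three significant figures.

0.594

Thin rod: I_cm = (1/12)ML² = (1/12)(2.55)(0.798)² = 0.13532 kg·m²; centre at d = 0.265 m, so I = I_cm + Md² gives I = 0.13532 + (2.55)(0.265)² = 0.31439 kg·m².
Thin rod: I_cm = (1/12)ML² = (1/12)(0.589)(0.273)² = 0.0036581 kg·m²; centre at d = 0.194 m, so I = I_cm + Md² gives I = 0.0036581 + (0.589)(0.194)² = 0.025826 kg·m².
Thin rod: I_cm = (1/12)ML² = (1/12)(5.21)(0.266)² = 0.03072 kg·m²; centre at d = 0.207 m, so I = I_cm + Md² gives I = 0.03072 + (5.21)(0.207)² = 0.25396 kg·m².
Total I = 0.31439 + 0.025826 + 0.25396 = 0.59418 kg·m².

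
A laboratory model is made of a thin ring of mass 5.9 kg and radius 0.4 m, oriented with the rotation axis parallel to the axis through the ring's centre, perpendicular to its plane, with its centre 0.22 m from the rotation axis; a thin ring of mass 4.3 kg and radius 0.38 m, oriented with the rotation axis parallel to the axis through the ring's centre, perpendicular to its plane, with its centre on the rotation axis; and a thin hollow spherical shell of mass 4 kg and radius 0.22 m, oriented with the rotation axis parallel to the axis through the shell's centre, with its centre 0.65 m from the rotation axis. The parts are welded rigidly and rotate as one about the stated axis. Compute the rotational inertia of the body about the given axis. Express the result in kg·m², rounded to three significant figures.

3.67

Thin ring: I_cm = MR² = (5.9)(0.4)² = 0.944 kg·m²; centre at d = 0.22 m, so the parallel axis theorem gives I = 0.944 + (5.9)(0.22)² = 1.2296 kg·m².
Thin ring: I_cm = MR² = (4.3)(0.38)² = 0.62092 kg·m²; axis through the centre, so I = 0.62092 kg·m².
Spherical shell: I_cm = (2/3)MR² = (2/3)(4)(0.22)² = 0.12907 kg·m²; centre at d = 0.65 m, so the parallel axis theorem gives I = 0.12907 + (4)(0.65)² = 1.8191 kg·m².
Total I = 1.2296 + 0.62092 + 1.8191 = 3.6695 kg·m².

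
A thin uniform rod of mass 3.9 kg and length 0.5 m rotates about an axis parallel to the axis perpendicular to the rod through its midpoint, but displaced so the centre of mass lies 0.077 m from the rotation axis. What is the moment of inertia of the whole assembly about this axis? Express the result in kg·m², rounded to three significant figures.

I_cm = (1/12)ML² = (1/12)(3.9)(0.5)² = 0.08125 kg·m²; centre at d = 0.077 m, so the parallel axis theorem gives I = 0.08125 + (3.9)(0.077)² = 0.10437 kg·m².

0.104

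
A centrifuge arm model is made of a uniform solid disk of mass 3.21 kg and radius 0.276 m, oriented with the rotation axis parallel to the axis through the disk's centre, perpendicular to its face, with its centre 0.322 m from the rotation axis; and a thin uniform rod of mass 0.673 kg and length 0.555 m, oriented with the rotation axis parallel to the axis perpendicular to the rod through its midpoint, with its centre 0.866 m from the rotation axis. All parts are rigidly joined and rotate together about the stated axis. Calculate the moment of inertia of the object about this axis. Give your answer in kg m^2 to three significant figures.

0.977

Solid disk: I_cm = (1/2)MR² = (1/2)(3.21)(0.276)² = 0.12226 kg m^2; centre at d = 0.322 m, so the parallel axis theorem gives I = 0.12226 + (3.21)(0.322)² = 0.45509 kg m^2.
Thin rod: I_cm = (1/12)ML² = (1/12)(0.673)(0.555)² = 0.017275 kg m^2; centre at d = 0.866 m, so the parallel axis theorem gives I = 0.017275 + (0.673)(0.866)² = 0.522 kg m^2.
Total I = 0.45509 + 0.522 = 0.97708 kg m^2.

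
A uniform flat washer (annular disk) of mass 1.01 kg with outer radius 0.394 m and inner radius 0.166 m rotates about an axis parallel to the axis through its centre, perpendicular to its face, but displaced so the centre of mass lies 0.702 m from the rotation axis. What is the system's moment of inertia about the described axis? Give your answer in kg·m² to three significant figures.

0.590

I_cm = (1/2)M(R²+r²) = (1/2)(1.01)[(0.394)² + (0.166)²] = 0.09231 kg·m²; centre at d = 0.702 m, so I = I_cm + Md² gives I = 0.09231 + (1.01)(0.702)² = 0.59004 kg·m².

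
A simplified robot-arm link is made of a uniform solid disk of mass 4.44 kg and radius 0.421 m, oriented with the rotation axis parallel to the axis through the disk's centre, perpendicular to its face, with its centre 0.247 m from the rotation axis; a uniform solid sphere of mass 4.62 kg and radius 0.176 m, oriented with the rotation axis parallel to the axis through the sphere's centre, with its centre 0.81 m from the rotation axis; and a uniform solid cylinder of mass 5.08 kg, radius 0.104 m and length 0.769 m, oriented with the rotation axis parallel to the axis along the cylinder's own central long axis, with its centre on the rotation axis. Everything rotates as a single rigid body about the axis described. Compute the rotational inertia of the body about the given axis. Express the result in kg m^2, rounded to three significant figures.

3.78

Solid disk: I_cm = (1/2)MR² = (1/2)(4.44)(0.421)² = 0.39348 kg m^2; centre at d = 0.247 m, so the parallel axis theorem gives I = 0.39348 + (4.44)(0.247)² = 0.66435 kg m^2.
Solid sphere: I_cm = (2/5)MR² = (2/5)(4.62)(0.176)² = 0.057244 kg m^2; centre at d = 0.81 m, so the parallel axis theorem gives I = 0.057244 + (4.62)(0.81)² = 3.0884 kg m^2.
Solid cylinder: I_cm = (1/2)MR² = (1/2)(5.08)(0.104)² = 0.027473 kg m^2; axis through the centre, so I = 0.027473 kg m^2.
Total I = 0.66435 + 3.0884 + 0.027473 = 3.7803 kg m^2.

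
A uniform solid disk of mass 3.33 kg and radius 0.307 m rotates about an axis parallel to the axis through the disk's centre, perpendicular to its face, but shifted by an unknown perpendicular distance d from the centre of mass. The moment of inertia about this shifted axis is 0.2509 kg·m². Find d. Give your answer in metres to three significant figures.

0.168

About the centre-of-mass axis, I_cm = (1/2)MR² = (1/2)(3.33)(0.307)² = 0.15692 kg·m².
Parallel axis theorem: I = I_cm + Md², so Md² = 0.2509 − 0.15692 = 0.093975 kg·m².
d = √(0.093975 / 3.33) = 0.16799 m.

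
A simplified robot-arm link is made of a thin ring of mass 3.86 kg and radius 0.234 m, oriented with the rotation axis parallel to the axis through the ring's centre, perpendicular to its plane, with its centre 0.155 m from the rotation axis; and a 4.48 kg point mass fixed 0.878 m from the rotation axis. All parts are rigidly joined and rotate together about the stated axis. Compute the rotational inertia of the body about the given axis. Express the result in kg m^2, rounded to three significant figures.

Thin ring: I_cm = MR² = (3.86)(0.234)² = 0.21136 kg m^2; centre at d = 0.155 m, so I = I_cm + Md² gives I = 0.21136 + (3.86)(0.155)² = 0.30409 kg m^2.
Point mass: I_cm = 0; centre at d = 0.878 m, so I = I_cm + Md² gives I = 0 + (4.48)(0.878)² = 3.4536 kg m^2.
Total I = 0.30409 + 3.4536 = 3.7577 kg m^2.

3.76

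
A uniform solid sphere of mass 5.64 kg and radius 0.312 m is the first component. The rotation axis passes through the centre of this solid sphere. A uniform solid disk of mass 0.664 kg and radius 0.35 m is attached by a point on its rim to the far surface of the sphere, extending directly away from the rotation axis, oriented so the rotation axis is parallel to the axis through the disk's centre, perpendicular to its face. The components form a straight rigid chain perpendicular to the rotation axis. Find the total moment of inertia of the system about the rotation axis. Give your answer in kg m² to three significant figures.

Solid sphere: I_cm = (2/5)MR² = (2/5)(5.64)(0.312)² = 0.21961 kg m²; axis through the centre, so I = 0.21961 kg m².
Solid disk: I_cm = (1/2)MR² = (1/2)(0.664)(0.35)² = 0.04067 kg m²; centre at d = 0.312 + 0.35 = 0.662 m, so I = I_cm + Md² gives I = 0.04067 + (0.664)(0.662)² = 0.33166 kg m².
Total I = 0.21961 + 0.33166 = 0.55127 kg m².

0.551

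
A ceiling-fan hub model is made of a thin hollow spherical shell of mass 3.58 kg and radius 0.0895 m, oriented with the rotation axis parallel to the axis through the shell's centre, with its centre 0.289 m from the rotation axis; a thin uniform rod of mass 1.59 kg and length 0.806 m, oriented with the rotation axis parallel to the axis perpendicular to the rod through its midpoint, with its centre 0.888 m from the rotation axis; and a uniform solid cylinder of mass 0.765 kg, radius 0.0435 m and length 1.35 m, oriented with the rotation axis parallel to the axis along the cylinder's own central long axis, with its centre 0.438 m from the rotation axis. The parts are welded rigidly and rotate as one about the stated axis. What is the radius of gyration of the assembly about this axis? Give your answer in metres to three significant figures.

0.552

Spherical shell: I_cm = (2/3)MR² = (2/3)(3.58)(0.0895)² = 0.019118 kg m²; centre at d = 0.289 m, so the parallel axis theorem gives I = 0.019118 + (3.58)(0.289)² = 0.31812 kg m².
Thin rod: I_cm = (1/12)ML² = (1/12)(1.59)(0.806)² = 0.086077 kg m²; centre at d = 0.888 m, so the parallel axis theorem gives I = 0.086077 + (1.59)(0.888)² = 1.3399 kg m².
Solid cylinder: I_cm = (1/2)MR² = (1/2)(0.765)(0.0435)² = 0.00072379 kg m²; centre at d = 0.438 m, so the parallel axis theorem gives I = 0.00072379 + (0.765)(0.438)² = 0.14748 kg m².
Total I = 1.8055 kg m²; total mass M = 5.935 kg.
k = √(I/M) = √(1.8055/5.935) = 0.55155 m.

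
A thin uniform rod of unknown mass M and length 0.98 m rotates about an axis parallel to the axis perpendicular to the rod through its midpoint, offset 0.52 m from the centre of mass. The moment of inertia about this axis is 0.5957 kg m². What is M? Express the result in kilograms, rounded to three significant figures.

1.70

I = I_cm + Md² = (1/12)ML² + Md² = M·[0.0833333·(0.98)² + (0.52)²] = M·0.35043.
So M = 0.5957 / 0.35043 = 1.6999 kg.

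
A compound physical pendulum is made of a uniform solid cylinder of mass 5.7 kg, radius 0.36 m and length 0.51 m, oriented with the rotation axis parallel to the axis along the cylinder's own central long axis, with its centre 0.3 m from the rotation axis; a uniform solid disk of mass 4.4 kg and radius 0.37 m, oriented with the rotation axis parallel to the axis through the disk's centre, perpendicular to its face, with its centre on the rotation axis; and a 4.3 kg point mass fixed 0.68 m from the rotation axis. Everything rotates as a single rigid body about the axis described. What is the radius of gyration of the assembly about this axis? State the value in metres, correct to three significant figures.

Solid cylinder: I_cm = (1/2)MR² = (1/2)(5.7)(0.36)² = 0.36936 kg·m²; centre at d = 0.3 m, so I = I_cm + Md² gives I = 0.36936 + (5.7)(0.3)² = 0.88236 kg·m².
Solid disk: I_cm = (1/2)MR² = (1/2)(4.4)(0.37)² = 0.30118 kg·m²; axis through the centre, so I = 0.30118 kg·m².
Point mass: I_cm = 0; centre at d = 0.68 m, so I = I_cm + Md² gives I = 0 + (4.3)(0.68)² = 1.9883 kg·m².
Total I = 3.1719 kg·m²; total mass M = 14.4 kg.
k = √(I/M) = √(3.1719/14.4) = 0.46933 m.

0.469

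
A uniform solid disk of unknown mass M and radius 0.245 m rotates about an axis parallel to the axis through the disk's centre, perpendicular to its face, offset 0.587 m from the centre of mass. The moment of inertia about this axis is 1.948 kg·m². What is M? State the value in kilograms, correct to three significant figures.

5.20

I = I_cm + Md² = (1/2)MR² + Md² = M·[0.5·(0.245)² + (0.587)²] = M·0.37458.
So M = 1.948 / 0.37458 = 5.2005 kg.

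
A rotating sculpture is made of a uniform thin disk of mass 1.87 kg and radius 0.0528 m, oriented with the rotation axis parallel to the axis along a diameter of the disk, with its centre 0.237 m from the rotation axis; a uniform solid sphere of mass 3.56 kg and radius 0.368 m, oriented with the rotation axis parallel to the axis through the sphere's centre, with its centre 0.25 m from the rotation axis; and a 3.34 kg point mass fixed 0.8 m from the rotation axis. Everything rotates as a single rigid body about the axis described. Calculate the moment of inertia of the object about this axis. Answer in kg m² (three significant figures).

Thin disk: I_cm = (1/4)MR² = (1/4)(1.87)(0.0528)² = 0.0013033 kg m²; centre at d = 0.237 m, so the parallel axis theorem gives I = 0.0013033 + (1.87)(0.237)² = 0.10634 kg m².
Solid sphere: I_cm = (2/5)MR² = (2/5)(3.56)(0.368)² = 0.19284 kg m²; centre at d = 0.25 m, so the parallel axis theorem gives I = 0.19284 + (3.56)(0.25)² = 0.41534 kg m².
Point mass: I_cm = 0; centre at d = 0.8 m, so the parallel axis theorem gives I = 0 + (3.34)(0.8)² = 2.1376 kg m².
Total I = 0.10634 + 0.41534 + 2.1376 = 2.6593 kg m².

2.66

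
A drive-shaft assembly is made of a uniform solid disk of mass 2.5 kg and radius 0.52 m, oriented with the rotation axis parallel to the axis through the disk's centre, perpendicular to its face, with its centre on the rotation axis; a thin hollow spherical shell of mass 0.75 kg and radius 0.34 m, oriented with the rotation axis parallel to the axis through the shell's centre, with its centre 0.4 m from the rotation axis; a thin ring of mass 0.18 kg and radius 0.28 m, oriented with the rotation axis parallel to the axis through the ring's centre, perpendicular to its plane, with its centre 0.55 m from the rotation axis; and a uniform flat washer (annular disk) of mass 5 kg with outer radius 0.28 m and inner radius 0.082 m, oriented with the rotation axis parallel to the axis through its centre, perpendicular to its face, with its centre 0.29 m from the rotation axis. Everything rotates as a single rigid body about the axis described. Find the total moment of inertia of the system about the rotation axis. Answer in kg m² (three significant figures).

1.22

Solid disk: I_cm = (1/2)MR² = (1/2)(2.5)(0.52)² = 0.338 kg m²; axis through the centre, so I = 0.338 kg m².
Spherical shell: I_cm = (2/3)MR² = (2/3)(0.75)(0.34)² = 0.0578 kg m²; centre at d = 0.4 m, so the parallel axis theorem gives I = 0.0578 + (0.75)(0.4)² = 0.1778 kg m².
Thin ring: I_cm = MR² = (0.18)(0.28)² = 0.014112 kg m²; centre at d = 0.55 m, so the parallel axis theorem gives I = 0.014112 + (0.18)(0.55)² = 0.068562 kg m².
Annular disk: I_cm = (1/2)M(R²+r²) = (1/2)(5)[(0.28)² + (0.082)²] = 0.21281 kg m²; centre at d = 0.29 m, so the parallel axis theorem gives I = 0.21281 + (5)(0.29)² = 0.63331 kg m².
Total I = 0.338 + 0.1778 + 0.068562 + 0.63331 = 1.2177 kg m².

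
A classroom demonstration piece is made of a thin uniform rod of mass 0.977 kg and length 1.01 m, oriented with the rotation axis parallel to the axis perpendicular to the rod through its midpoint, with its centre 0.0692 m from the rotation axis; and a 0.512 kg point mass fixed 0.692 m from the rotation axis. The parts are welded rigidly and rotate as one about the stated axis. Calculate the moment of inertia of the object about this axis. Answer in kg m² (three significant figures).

Thin rod: I_cm = (1/12)ML² = (1/12)(0.977)(1.01)² = 0.083053 kg m²; centre at d = 0.0692 m, so the parallel axis theorem gives I = 0.083053 + (0.977)(0.0692)² = 0.087732 kg m².
Point mass: I_cm = 0; centre at d = 0.692 m, so the parallel axis theorem gives I = 0 + (0.512)(0.692)² = 0.24518 kg m².
Total I = 0.087732 + 0.24518 = 0.33291 kg m².

0.333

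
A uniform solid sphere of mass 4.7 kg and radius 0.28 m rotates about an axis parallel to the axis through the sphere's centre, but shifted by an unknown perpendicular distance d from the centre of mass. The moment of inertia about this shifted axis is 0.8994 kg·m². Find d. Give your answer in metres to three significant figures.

0.400

About the centre-of-mass axis, I_cm = (2/5)MR² = (2/5)(4.7)(0.28)² = 0.14739 kg·m².
Parallel axis theorem: I = I_cm + Md², so Md² = 0.8994 − 0.14739 = 0.75201 kg·m².
d = √(0.75201 / 4.7) = 0.4 m.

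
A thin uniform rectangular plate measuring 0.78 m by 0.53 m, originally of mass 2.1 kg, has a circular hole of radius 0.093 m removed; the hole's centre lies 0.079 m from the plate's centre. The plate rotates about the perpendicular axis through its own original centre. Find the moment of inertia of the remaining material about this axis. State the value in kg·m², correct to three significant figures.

Unpierced body about its centre: I₀ = (1/12)M(a²+b²) = (1/12)(2.1)[(0.78)² + (0.53)²] = 0.15563 kg·m².
The removed disk has mass m = M·πr²/(ab) = (2.1)·π(0.093)²/(0.78·0.53) = 0.13803 kg (same uniform areal density).
Its moment of inertia about the rotation axis (parallel-axis theorem): I_hole = (1/2)mr² + md² = (1/2)(0.13803)(0.093)² + (0.13803)(0.079)² = 0.0014583 kg·m².
Treating the hole as negative mass, I = I₀ − I_hole = 0.15563 − 0.0014583 = 0.15417 kg·m².

0.154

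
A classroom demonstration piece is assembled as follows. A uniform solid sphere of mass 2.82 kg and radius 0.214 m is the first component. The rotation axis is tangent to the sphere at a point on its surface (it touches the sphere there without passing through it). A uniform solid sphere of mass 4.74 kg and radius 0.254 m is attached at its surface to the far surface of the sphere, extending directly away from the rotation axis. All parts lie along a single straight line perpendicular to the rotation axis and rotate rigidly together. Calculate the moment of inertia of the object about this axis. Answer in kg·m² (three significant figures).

Solid sphere: I_cm = (2/5)MR² = (2/5)(2.82)(0.214)² = 0.051658 kg·m²; centre at d = 0.214 m, so the parallel axis theorem gives I = 0.051658 + (2.82)(0.214)² = 0.1808 kg·m².
Solid sphere: I_cm = (2/5)MR² = (2/5)(4.74)(0.254)² = 0.12232 kg·m²; centre at d = 0.214 + 0.214 + 0.254 = 0.682 m, so the parallel axis theorem gives I = 0.12232 + (4.74)(0.682)² = 2.327 kg·m².
Total I = 0.1808 + 2.327 = 2.5078 kg·m².

2.51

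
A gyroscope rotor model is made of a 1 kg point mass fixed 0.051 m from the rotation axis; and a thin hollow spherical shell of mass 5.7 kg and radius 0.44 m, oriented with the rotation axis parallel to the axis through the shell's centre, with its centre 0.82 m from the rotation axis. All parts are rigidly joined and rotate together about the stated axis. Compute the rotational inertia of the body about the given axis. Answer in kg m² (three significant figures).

4.57

Point mass: I_cm = 0; centre at d = 0.051 m, so I = I_cm + Md² gives I = 0 + (1)(0.051)² = 0.002601 kg m².
Spherical shell: I_cm = (2/3)MR² = (2/3)(5.7)(0.44)² = 0.73568 kg m²; centre at d = 0.82 m, so I = I_cm + Md² gives I = 0.73568 + (5.7)(0.82)² = 4.5684 kg m².
Total I = 0.002601 + 4.5684 = 4.571 kg m².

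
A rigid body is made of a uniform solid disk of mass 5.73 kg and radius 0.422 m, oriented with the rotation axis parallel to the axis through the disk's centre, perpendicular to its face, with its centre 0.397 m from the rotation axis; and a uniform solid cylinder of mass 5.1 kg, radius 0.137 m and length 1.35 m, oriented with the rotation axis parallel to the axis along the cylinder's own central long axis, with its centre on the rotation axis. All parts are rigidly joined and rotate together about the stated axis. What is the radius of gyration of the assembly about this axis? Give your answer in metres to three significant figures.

Solid disk: I_cm = (1/2)MR² = (1/2)(5.73)(0.422)² = 0.51021 kg m^2; centre at d = 0.397 m, so the parallel axis theorem gives I = 0.51021 + (5.73)(0.397)² = 1.4133 kg m^2.
Solid cylinder: I_cm = (1/2)MR² = (1/2)(5.1)(0.137)² = 0.047861 kg m^2; axis through the centre, so I = 0.047861 kg m^2.
Total I = 1.4612 kg m^2; total mass M = 10.83 kg.
k = √(I/M) = √(1.4612/10.83) = 0.36731 m.

0.367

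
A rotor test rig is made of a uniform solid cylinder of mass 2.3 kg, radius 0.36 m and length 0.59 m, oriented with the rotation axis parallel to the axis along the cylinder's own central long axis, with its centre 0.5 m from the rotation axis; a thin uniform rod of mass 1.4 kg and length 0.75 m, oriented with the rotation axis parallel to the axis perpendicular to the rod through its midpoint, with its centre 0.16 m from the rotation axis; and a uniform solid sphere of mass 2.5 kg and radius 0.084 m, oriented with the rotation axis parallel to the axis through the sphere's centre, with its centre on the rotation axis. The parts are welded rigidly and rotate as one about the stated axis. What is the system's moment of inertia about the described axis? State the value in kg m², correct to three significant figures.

0.833

Solid cylinder: I_cm = (1/2)MR² = (1/2)(2.3)(0.36)² = 0.14904 kg m²; centre at d = 0.5 m, so I = I_cm + Md² gives I = 0.14904 + (2.3)(0.5)² = 0.72404 kg m².
Thin rod: I_cm = (1/12)ML² = (1/12)(1.4)(0.75)² = 0.065625 kg m²; centre at d = 0.16 m, so I = I_cm + Md² gives I = 0.065625 + (1.4)(0.16)² = 0.10146 kg m².
Solid sphere: I_cm = (2/5)MR² = (2/5)(2.5)(0.084)² = 0.007056 kg m²; axis through the centre, so I = 0.007056 kg m².
Total I = 0.72404 + 0.10146 + 0.007056 = 0.83256 kg m².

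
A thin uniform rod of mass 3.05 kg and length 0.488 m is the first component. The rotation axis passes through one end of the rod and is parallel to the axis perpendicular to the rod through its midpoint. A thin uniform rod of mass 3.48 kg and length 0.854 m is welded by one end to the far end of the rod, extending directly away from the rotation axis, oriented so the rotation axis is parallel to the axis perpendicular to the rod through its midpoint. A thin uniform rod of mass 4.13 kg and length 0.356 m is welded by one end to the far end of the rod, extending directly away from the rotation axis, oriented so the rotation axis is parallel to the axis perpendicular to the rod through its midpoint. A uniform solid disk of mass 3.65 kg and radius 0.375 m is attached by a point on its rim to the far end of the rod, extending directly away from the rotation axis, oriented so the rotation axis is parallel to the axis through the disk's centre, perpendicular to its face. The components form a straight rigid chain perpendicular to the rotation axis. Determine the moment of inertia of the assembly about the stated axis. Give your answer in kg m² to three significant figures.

Thin rod: I_cm = (1/12)ML² = (1/12)(3.05)(0.488)² = 0.060528 kg m²; centre at d = 0.244 m, so I = I_cm + Md² gives I = 0.060528 + (3.05)(0.244)² = 0.24211 kg m².
Thin rod: I_cm = (1/12)ML² = (1/12)(3.48)(0.854)² = 0.2115 kg m²; centre at d = 0.244 + 0.244 + 0.427 = 0.915 m, so I = I_cm + Md² gives I = 0.2115 + (3.48)(0.915)² = 3.125 kg m².
Thin rod: I_cm = (1/12)ML² = (1/12)(4.13)(0.356)² = 0.043618 kg m²; centre at d = 0.244 + 0.244 + 0.427 + 0.427 + 0.178 = 1.52 m, so I = I_cm + Md² gives I = 0.043618 + (4.13)(1.52)² = 9.5856 kg m².
Solid disk: I_cm = (1/2)MR² = (1/2)(3.65)(0.375)² = 0.25664 kg m²; centre at d = 0.244 + 0.244 + 0.427 + 0.427 + 0.178 + 0.178 + 0.375 = 2.073 m, so I = I_cm + Md² gives I = 0.25664 + (3.65)(2.073)² = 15.942 kg m².
Total I = 0.24211 + 3.125 + 9.5856 + 15.942 = 28.895 kg m².

28.9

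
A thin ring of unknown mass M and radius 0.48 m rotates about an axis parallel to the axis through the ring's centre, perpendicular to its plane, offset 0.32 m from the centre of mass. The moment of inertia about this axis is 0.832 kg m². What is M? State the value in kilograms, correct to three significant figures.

I = I_cm + Md² = MR² + Md² = M·[1·(0.48)² + (0.32)²] = M·0.3328.
So M = 0.832 / 0.3328 = 2.5 kg.

2.50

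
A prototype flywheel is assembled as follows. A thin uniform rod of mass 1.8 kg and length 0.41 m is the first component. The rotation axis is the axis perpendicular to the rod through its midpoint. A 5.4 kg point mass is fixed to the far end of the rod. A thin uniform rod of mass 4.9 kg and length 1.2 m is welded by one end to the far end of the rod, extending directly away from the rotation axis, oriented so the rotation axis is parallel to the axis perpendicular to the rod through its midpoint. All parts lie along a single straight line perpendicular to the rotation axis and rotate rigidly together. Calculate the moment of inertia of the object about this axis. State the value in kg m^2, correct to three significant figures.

Thin rod: I_cm = (1/12)ML² = (1/12)(1.8)(0.41)² = 0.025215 kg m^2; axis through the centre, so I = 0.025215 kg m^2.
Point mass: I_cm = 0; centre at d = 0.205 m, so I = I_cm + Md² gives I = 0 + (5.4)(0.205)² = 0.22693 kg m^2.
Thin rod: I_cm = (1/12)ML² = (1/12)(4.9)(1.2)² = 0.588 kg m^2; centre at d = 0.205 + 0.6 = 0.805 m, so I = I_cm + Md² gives I = 0.588 + (4.9)(0.805)² = 3.7633 kg m^2.
Total I = 0.025215 + 0.22693 + 3.7633 = 4.0155 kg m^2.

4.02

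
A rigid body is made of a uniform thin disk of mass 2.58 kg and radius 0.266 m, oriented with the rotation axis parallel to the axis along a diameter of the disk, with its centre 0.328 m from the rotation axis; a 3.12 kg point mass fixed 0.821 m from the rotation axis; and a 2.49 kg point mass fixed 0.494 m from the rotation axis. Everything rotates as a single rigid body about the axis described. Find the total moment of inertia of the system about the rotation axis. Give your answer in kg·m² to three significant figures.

3.03

Thin disk: I_cm = (1/4)MR² = (1/4)(2.58)(0.266)² = 0.045638 kg·m²; centre at d = 0.328 m, so the parallel axis theorem gives I = 0.045638 + (2.58)(0.328)² = 0.3232 kg·m².
Point mass: I_cm = 0; centre at d = 0.821 m, so the parallel axis theorem gives I = 0 + (3.12)(0.821)² = 2.103 kg·m².
Point mass: I_cm = 0; centre at d = 0.494 m, so the parallel axis theorem gives I = 0 + (2.49)(0.494)² = 0.60765 kg·m².
Total I = 0.3232 + 2.103 + 0.60765 = 3.0339 kg·m².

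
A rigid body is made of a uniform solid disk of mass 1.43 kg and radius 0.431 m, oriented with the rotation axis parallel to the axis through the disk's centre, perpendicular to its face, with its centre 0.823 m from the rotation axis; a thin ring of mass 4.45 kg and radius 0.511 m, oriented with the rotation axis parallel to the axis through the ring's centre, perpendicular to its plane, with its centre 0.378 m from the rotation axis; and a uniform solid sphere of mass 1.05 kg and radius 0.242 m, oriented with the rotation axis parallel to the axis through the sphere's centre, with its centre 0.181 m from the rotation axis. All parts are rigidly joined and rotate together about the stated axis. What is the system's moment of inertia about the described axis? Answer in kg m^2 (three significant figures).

2.96

Solid disk: I_cm = (1/2)MR² = (1/2)(1.43)(0.431)² = 0.13282 kg m^2; centre at d = 0.823 m, so I = I_cm + Md² gives I = 0.13282 + (1.43)(0.823)² = 1.1014 kg m^2.
Thin ring: I_cm = MR² = (4.45)(0.511)² = 1.162 kg m^2; centre at d = 0.378 m, so I = I_cm + Md² gives I = 1.162 + (4.45)(0.378)² = 1.7978 kg m^2.
Solid sphere: I_cm = (2/5)MR² = (2/5)(1.05)(0.242)² = 0.024597 kg m^2; centre at d = 0.181 m, so I = I_cm + Md² gives I = 0.024597 + (1.05)(0.181)² = 0.058996 kg m^2.
Total I = 1.1014 + 1.7978 + 0.058996 = 2.9582 kg m^2.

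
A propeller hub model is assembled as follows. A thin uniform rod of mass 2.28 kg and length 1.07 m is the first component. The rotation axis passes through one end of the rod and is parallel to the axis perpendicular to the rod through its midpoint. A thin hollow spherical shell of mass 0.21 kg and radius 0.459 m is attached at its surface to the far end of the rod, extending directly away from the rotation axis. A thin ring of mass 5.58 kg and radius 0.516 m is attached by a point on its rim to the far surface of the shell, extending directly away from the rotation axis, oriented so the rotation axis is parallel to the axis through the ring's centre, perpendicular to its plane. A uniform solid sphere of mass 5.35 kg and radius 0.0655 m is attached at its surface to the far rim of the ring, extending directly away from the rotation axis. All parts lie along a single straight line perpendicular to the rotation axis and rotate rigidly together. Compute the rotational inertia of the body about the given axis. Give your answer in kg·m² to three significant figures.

88.8

Thin rod: I_cm = (1/12)ML² = (1/12)(2.28)(1.07)² = 0.21753 kg·m²; centre at d = 0.535 m, so I = I_cm + Md² gives I = 0.21753 + (2.28)(0.535)² = 0.87012 kg·m².
Spherical shell: I_cm = (2/3)MR² = (2/3)(0.21)(0.459)² = 0.029495 kg·m²; centre at d = 0.535 + 0.535 + 0.459 = 1.529 m, so I = I_cm + Md² gives I = 0.029495 + (0.21)(1.529)² = 0.52044 kg·m².
Thin ring: I_cm = MR² = (5.58)(0.516)² = 1.4857 kg·m²; centre at d = 0.535 + 0.535 + 0.459 + 0.459 + 0.516 = 2.504 m, so I = I_cm + Md² gives I = 1.4857 + (5.58)(2.504)² = 36.472 kg·m².
Solid sphere: I_cm = (2/5)MR² = (2/5)(5.35)(0.0655)² = 0.0091811 kg·m²; centre at d = 0.535 + 0.535 + 0.459 + 0.459 + 0.516 + 0.516 + 0.0655 = 3.0855 m, so I = I_cm + Md² gives I = 0.0091811 + (5.35)(3.0855)² = 50.943 kg·m².
Total I = 0.87012 + 0.52044 + 36.472 + 50.943 = 88.806 kg·m².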